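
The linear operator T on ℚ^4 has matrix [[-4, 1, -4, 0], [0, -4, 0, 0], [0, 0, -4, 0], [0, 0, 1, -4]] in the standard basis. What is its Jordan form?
J = [[-4, 1, 0, 0], [0, -4, 0, 0], [0, 0, -4, 1], [0, 0, 0, -4]]

The characteristic polynomial is det(xI - A) = (x + 4)^4, so the eigenvalues are -4 (algebraic multiplicity 4).

For λ = -4: rank(A + 4I) = 2, rank((A + 4I)^2) = 0. The eigenspace has dimension 4 - 2 = 2, so there are 2 Jordan blocks; the rank sequence gives block sizes [2, 2].

Assembling the blocks gives the Jordan form J above.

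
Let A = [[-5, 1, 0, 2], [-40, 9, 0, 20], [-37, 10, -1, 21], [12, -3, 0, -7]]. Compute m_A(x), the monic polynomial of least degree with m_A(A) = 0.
The characteristic polynomial factors as (x + 1)^4. The minimal polynomial is ∏(x - λ)^{k_λ} where k_λ is the size of the largest Jordan block at λ.

For λ = -1: rank(A + I) = 2, and the largest Jordan block has size 2 (the smallest k with rank((A + I)^k) = rank((A + I)^(k+1))).

So m_A(x) = (x + 1)^2.

m_A(x) = (x + 1)^2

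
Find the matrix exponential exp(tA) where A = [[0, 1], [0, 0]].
A has Jordan form J = [[0, 1], [0, 0]] with A = PJP^{-1}, so e^{tA} = P e^{tJ} P^{-1}.

For a Jordan block J_k(λ), e^{tJ_k(λ)} = e^{λt} · (I + tN + t^2 N^2/2! + ... + t^{k-1} N^{k-1}/(k-1)!) where N is the nilpotent superdiagonal part.

Assembling the blocks and conjugating back gives the entries of e^{tA} as shown above.

e^{tA} = [[1, t], [0, 1]]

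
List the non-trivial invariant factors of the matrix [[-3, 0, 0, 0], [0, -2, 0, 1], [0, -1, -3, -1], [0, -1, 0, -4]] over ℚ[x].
The Jordan structure of A has elementary divisors (x + 3)^2, (x + 3), (x + 3). Arranging the block sizes at each eigenvalue in decreasing order and taking row products gives the invariant factors.

Invariant factors (smallest first, each dividing the next): x + 3, x + 3, (x + 3)^2.

Check: the last factor (x + 3)^2 is the minimal polynomial, and the product (x + 3)^4 is the characteristic polynomial.

x + 3, x + 3, (x + 3)^2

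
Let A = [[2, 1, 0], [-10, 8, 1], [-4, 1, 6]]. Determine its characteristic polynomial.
χ_A(x) = (x - 6)(x - 5)^2

xI - A = [[x - 2, -1, 0], [10, x - 8, -1], [4, -1, x - 6]].

Expanding det(xI - A) along the first row:
det(xI - A) = + (x - 2)·det([[x - 8, -1], [-1, x - 6]]) - (-1)·det([[10, -1], [4, x - 6]]) + (0)·det([[10, x - 8], [4, -1]]).

Evaluating gives χ_A(x) = x^3 - 16x^2 + 85x - 150 = (x - 6)(x - 5)^2.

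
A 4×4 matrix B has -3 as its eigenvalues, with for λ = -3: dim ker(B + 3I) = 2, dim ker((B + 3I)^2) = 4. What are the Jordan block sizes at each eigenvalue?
λ = -3: successive nullity increments [2, 2] count blocks of size ≥ k; block sizes are [2, 2].

Jordan blocks: (-3, 2), (-3, 2)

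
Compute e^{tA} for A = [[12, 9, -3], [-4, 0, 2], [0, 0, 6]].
A has Jordan form J = [[6, 1, 0], [0, 6, 0], [0, 0, 6]] with A = PJP^{-1}, so e^{tA} = P e^{tJ} P^{-1}.

For a Jordan block J_k(λ), e^{tJ_k(λ)} = e^{λt} · (I + tN + t^2 N^2/2! + ... + t^{k-1} N^{k-1}/(k-1)!) where N is the nilpotent superdiagonal part.

Assembling the blocks and conjugating back gives the entries of e^{tA} as shown above.

e^{tA} = [[(6*t + 1)*e^{6*t}, 9*t*e^{6*t}, -3*t*e^{6*t}], [-4*t*e^{6*t}, (1 - 6*t)*e^{6*t}, 2*t*e^{6*t}], [0, 0, e^{6*t}]]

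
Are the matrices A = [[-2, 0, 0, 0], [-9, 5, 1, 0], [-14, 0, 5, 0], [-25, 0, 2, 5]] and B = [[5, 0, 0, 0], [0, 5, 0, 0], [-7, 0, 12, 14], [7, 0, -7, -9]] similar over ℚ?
Both have characteristic polynomial (x - 5)^3(x + 2), but the minimal polynomial of A is (x - 5)^2(x + 2) while the minimal polynomial of B is (x - 5)(x + 2). The minimal polynomial is a similarity invariant, so A and B are not similar.

No.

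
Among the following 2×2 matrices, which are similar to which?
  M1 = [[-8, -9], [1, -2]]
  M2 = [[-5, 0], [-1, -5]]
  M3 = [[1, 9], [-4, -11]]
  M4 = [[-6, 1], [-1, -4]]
1 class: {M1, M2, M3, M4}

Characteristic polynomials: χ_{M1} = (x + 5)^2, χ_{M2} = (x + 5)^2, χ_{M3} = (x + 5)^2, χ_{M4} = (x + 5)^2.

{M1, M2, M3, M4}: invariant factors (x + 5)^2.

Matrices are similar if and only if their invariant-factor lists agree; the partition into similarity classes is {M1, M2, M3, M4}.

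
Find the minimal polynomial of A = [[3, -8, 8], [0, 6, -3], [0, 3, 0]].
The characteristic polynomial factors as (x - 3)^3. The minimal polynomial is ∏(x - λ)^{k_λ} where k_λ is the size of the largest Jordan block at λ.

For λ = 3: rank(A - 3I) = 1, and the largest Jordan block has size 2 (the smallest k with rank((A - 3I)^k) = rank((A - 3I)^(k+1))).

So m_A(x) = (x - 3)^2.

m_A(x) = (x - 3)^2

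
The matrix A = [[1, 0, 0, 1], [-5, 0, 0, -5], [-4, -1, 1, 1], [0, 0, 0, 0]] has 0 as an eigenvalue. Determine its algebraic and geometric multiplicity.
The characteristic polynomial is x^2(x - 1)^2, so the factor x appears with exponent 2: the algebraic multiplicity is 2.

rank(A) = 2, so the eigenspace has dimension 4 - 2 = 2: the geometric multiplicity is 2.

algebraic multiplicity 2, geometric multiplicity 2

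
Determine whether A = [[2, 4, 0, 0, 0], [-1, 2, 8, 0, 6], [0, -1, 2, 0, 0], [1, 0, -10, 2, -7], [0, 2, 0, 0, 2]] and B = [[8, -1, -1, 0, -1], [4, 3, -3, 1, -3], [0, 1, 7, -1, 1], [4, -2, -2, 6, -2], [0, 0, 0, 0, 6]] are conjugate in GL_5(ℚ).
trace(A) = 10 but trace(B) = 30. The trace is a similarity invariant, so A and B are not similar.

No.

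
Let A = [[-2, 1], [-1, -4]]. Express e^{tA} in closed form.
A has Jordan form J = [[-3, 1], [0, -3]] with A = PJP^{-1}, so e^{tA} = P e^{tJ} P^{-1}.

For a Jordan block J_k(λ), e^{tJ_k(λ)} = e^{λt} · (I + tN + t^2 N^2/2! + ... + t^{k-1} N^{k-1}/(k-1)!) where N is the nilpotent superdiagonal part.

Assembling the blocks and conjugating back gives the entries of e^{tA} as shown above.

e^{tA} = [[(t + 1)*e^{-3*t}, t*e^{-3*t}], [-t*e^{-3*t}, (1 - t)*e^{-3*t}]]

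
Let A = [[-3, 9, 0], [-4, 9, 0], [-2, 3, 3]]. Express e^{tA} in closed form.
A has Jordan form J = [[3, 1, 0], [0, 3, 0], [0, 0, 3]] with A = PJP^{-1}, so e^{tA} = P e^{tJ} P^{-1}.

For a Jordan block J_k(λ), e^{tJ_k(λ)} = e^{λt} · (I + tN + t^2 N^2/2! + ... + t^{k-1} N^{k-1}/(k-1)!) where N is the nilpotent superdiagonal part.

Assembling the blocks and conjugating back gives the entries of e^{tA} as shown above.

e^{tA} = [[(1 - 6*t)*e^{3*t}, 9*t*e^{3*t}, 0], [-4*t*e^{3*t}, (6*t + 1)*e^{3*t}, 0], [-2*t*e^{3*t}, 3*t*e^{3*t}, e^{3*t}]]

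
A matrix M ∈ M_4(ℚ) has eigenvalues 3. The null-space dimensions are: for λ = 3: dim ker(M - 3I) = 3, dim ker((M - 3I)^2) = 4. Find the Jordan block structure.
λ = 3: successive nullity increments [3, 1] count blocks of size ≥ k; block sizes are [2, 1, 1].

Jordan blocks: (3, 2), (3, 1), (3, 1)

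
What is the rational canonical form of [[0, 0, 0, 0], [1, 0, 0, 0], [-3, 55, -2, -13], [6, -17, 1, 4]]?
The invariant factors of A (the non-unit diagonal entries of the Smith normal form of xI - A over ℚ[x]) are x^2(x^2 - 2x + 5), each dividing the next. The characteristic polynomial is their product, x^2(x^2 - 2x + 5).

The rational canonical form is the block-diagonal matrix of companion matrices C(f_i):
R = [[0, 0, 0, 0], [1, 0, 0, 0], [0, 1, 0, -5], [0, 0, 1, 2]].

Note the characteristic polynomial does not split into linear factors over ℚ, so A has no Jordan form over ℚ; the rational canonical form exists over any field.

R = [[0, 0, 0, 0], [1, 0, 0, 0], [0, 1, 0, -5], [0, 0, 1, 2]]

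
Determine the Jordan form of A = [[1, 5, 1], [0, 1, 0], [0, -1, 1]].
J = [[1, 1, 0], [0, 1, 1], [0, 0, 1]]

The characteristic polynomial is det(xI - A) = (x - 1)^3, so the eigenvalues are 1 (algebraic multiplicity 3).

For λ = 1: rank(A - I) = 2, rank((A - I)^2) = 1, rank((A - I)^3) = 0. The eigenspace has dimension 3 - 2 = 1, so there is 1 Jordan block; the rank sequence gives block sizes [3].

Assembling the blocks gives the Jordan form J above.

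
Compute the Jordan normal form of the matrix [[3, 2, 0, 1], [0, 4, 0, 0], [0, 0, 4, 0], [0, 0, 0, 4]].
The characteristic polynomial is det(xI - A) = (x - 4)^3(x - 3), so the eigenvalues are 3 (algebraic multiplicity 1), 4 (algebraic multiplicity 3).

For λ = 3: algebraic multiplicity 1 gives one 1×1 block.

For λ = 4: rank(A - 4I) = 1. The eigenspace has dimension 4 - 1 = 3, so there are 3 Jordan blocks; the rank sequence gives block sizes [1, 1, 1].

Assembling the blocks gives the Jordan form J above.

J = [[3, 0, 0, 0], [0, 4, 0, 0], [0, 0, 4, 0], [0, 0, 0, 4]]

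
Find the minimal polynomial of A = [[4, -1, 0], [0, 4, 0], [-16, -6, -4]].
The characteristic polynomial factors as (x - 4)^2(x + 4). The minimal polynomial is ∏(x - λ)^{k_λ} where k_λ is the size of the largest Jordan block at λ.

For λ = -4: rank(A + 4I) = 2, and the largest Jordan block has size 1 (the smallest k with rank((A + 4I)^k) = rank((A + 4I)^(k+1))).
For λ = 4: rank(A - 4I) = 2, and the largest Jordan block has size 2 (the smallest k with rank((A - 4I)^k) = rank((A - 4I)^(k+1))).

So m_A(x) = (x - 4)^2(x + 4).

m_A(x) = (x - 4)^2(x + 4)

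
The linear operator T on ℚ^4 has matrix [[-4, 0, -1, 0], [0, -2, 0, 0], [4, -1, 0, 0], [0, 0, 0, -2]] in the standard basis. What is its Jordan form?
J = [[-2, 1, 0, 0], [0, -2, 1, 0], [0, 0, -2, 0], [0, 0, 0, -2]]

The characteristic polynomial is det(xI - A) = (x + 2)^4, so the eigenvalues are -2 (algebraic multiplicity 4).

For λ = -2: rank(A + 2I) = 2, rank((A + 2I)^2) = 1, rank((A + 2I)^3) = 0. The eigenspace has dimension 4 - 2 = 2, so there are 2 Jordan blocks; the rank sequence gives block sizes [3, 1].

Assembling the blocks gives the Jordan form J above.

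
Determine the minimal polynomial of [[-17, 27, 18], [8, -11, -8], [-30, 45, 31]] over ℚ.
m_A(x) = (x - 1)^2

The characteristic polynomial factors as (x - 1)^3. The minimal polynomial is ∏(x - λ)^{k_λ} where k_λ is the size of the largest Jordan block at λ.

For λ = 1: rank(A - I) = 1, and the largest Jordan block has size 2 (the smallest k with rank((A - I)^k) = rank((A - I)^(k+1))).

So m_A(x) = (x - 1)^2.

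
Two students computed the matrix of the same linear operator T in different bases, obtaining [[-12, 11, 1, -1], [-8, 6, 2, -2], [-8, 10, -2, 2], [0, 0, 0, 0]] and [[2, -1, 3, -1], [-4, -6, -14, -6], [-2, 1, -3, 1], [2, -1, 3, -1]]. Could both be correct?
Two matrices over a field are similar if and only if they have the same invariant factors.

Both A and B have characteristic polynomial x^2(x + 4)^2 and minimal polynomial x(x + 4)^2. Computing further, both have invariant factors x, x(x + 4)^2. Hence A and B are similar.

Yes.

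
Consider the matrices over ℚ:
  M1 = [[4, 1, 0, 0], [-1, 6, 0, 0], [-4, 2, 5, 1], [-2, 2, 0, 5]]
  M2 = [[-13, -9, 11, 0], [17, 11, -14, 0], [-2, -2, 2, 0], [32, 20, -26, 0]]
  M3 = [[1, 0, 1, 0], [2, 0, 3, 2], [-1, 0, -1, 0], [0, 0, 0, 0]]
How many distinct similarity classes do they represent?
Characteristic polynomials: χ_{M1} = (x - 5)^4, χ_{M2} = x^4, χ_{M3} = x^4.

{M1}: invariant factors (x - 5)^2, (x - 5)^2.

{M2, M3}: invariant factors x, x^3.

Matrices are similar if and only if their invariant-factor lists agree; the partition into similarity classes is {M1}, {M2, M3}.

2 classes: {M1}, {M2, M3}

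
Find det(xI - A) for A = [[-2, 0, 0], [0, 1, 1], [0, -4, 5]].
xI - A = [[x + 2, 0, 0], [0, x - 1, -1], [0, 4, x - 5]].

Expanding det(xI - A) along the first row:
det(xI - A) = + (x + 2)·det([[x - 1, -1], [4, x - 5]]) - (0)·det([[0, -1], [0, x - 5]]) + (0)·det([[0, x - 1], [0, 4]]).

Evaluating gives χ_A(x) = x^3 - 4x^2 - 3x + 18 = (x - 3)^2(x + 2).

χ_A(x) = (x - 3)^2(x + 2)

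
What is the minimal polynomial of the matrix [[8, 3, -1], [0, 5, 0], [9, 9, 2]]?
The characteristic polynomial factors as (x - 5)^3. The minimal polynomial is ∏(x - λ)^{k_λ} where k_λ is the size of the largest Jordan block at λ.

For λ = 5: rank(A - 5I) = 1, and the largest Jordan block has size 2 (the smallest k with rank((A - 5I)^k) = rank((A - 5I)^(k+1))).

So m_A(x) = (x - 5)^2.

m_A(x) = (x - 5)^2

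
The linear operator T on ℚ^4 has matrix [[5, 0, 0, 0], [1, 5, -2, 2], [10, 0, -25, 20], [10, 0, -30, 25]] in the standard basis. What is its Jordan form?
The characteristic polynomial is det(xI - A) = (x - 5)^3(x + 5), so the eigenvalues are -5 (algebraic multiplicity 1), 5 (algebraic multiplicity 3).

For λ = -5: algebraic multiplicity 1 gives one 1×1 block.

For λ = 5: rank(A - 5I) = 2, rank((A - 5I)^2) = 1. The eigenspace has dimension 4 - 2 = 2, so there are 2 Jordan blocks; the rank sequence gives block sizes [2, 1].

Assembling the blocks gives the Jordan form J above.

J = [[-5, 0, 0, 0], [0, 5, 1, 0], [0, 0, 5, 0], [0, 0, 0, 5]]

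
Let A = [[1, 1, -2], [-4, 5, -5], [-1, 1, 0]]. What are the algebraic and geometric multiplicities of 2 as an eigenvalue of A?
algebraic multiplicity 3, geometric multiplicity 1

The characteristic polynomial is (x - 2)^3, so the factor x - 2 appears with exponent 3: the algebraic multiplicity is 3.

rank(A - 2I) = 2, so the eigenspace has dimension 3 - 2 = 1: the geometric multiplicity is 1.

Since 1 < 3, A is not diagonalizable.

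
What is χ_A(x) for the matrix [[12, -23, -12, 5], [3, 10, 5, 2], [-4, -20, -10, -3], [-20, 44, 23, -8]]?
xI - A = [[x - 12, 23, 12, -5], [-3, x - 10, -5, -2], [4, 20, x + 10, 3], [20, -44, -23, x + 8]].

Expanding det(xI - A) along the first row:
det(xI - A) = + (x - 12)·det([[x - 10, -5, -2], [20, x + 10, 3], [-44, -23, x + 8]]) - (23)·det([[-3, -5, -2], [4, x + 10, 3], [20, -23, x + 8]]) + (12)·det([[-3, x - 10, -2], [4, 20, 3], [20, -44, x + 8]]) - (-5)·det([[-3, x - 10, -5], [4, 20, x + 10], [20, -44, -23]]).

Evaluating gives χ_A(x) = x^4 - 4x^3 + 6x^2 - 4x + 1 = (x - 1)^4.

χ_A(x) = (x - 1)^4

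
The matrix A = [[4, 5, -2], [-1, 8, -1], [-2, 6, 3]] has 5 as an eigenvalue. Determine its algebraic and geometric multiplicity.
The characteristic polynomial is (x - 5)^3, so the factor x - 5 appears with exponent 3: the algebraic multiplicity is 3.

rank(A - 5I) = 2, so the eigenspace has dimension 3 - 2 = 1: the geometric multiplicity is 1.

Since 1 < 3, A is not diagonalizable.

algebraic multiplicity 3, geometric multiplicity 1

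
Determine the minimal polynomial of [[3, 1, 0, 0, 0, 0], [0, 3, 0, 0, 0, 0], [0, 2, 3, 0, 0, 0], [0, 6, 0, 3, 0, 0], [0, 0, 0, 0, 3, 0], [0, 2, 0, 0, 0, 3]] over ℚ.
The characteristic polynomial factors as (x - 3)^6. The minimal polynomial is ∏(x - λ)^{k_λ} where k_λ is the size of the largest Jordan block at λ.

For λ = 3: rank(A - 3I) = 1, and the largest Jordan block has size 2 (the smallest k with rank((A - 3I)^k) = rank((A - 3I)^(k+1))).

So m_A(x) = (x - 3)^2.

m_A(x) = (x - 3)^2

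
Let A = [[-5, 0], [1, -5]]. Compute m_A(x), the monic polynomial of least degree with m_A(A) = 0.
m_A(x) = (x + 5)^2

The characteristic polynomial factors as (x + 5)^2. The minimal polynomial is ∏(x - λ)^{k_λ} where k_λ is the size of the largest Jordan block at λ.

For λ = -5: rank(A + 5I) = 1, and the largest Jordan block has size 2 (the smallest k with rank((A + 5I)^k) = rank((A + 5I)^(k+1))).

So m_A(x) = (x + 5)^2.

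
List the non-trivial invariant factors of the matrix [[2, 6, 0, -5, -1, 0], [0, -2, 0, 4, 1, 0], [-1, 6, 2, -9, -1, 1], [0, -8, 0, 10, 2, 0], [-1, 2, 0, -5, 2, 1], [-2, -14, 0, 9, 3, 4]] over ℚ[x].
The Jordan structure of A has elementary divisors (x - 2)^2, (x - 2), (x - 4)^3. Arranging the block sizes at each eigenvalue in decreasing order and taking row products gives the invariant factors.

Invariant factors (smallest first, each dividing the next): x - 2, (x - 4)^3(x - 2)^2.

Check: the last factor (x - 4)^3(x - 2)^2 is the minimal polynomial, and the product (x - 4)^3(x - 2)^3 is the characteristic polynomial.

x - 2, (x - 4)^3(x - 2)^2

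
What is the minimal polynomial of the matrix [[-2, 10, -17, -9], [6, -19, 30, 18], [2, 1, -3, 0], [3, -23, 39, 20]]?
m_A(x) = (x + 1)^2

The characteristic polynomial factors as (x + 1)^4. The minimal polynomial is ∏(x - λ)^{k_λ} where k_λ is the size of the largest Jordan block at λ.

For λ = -1: rank(A + I) = 2, and the largest Jordan block has size 2 (the smallest k with rank((A + I)^k) = rank((A + I)^(k+1))).

So m_A(x) = (x + 1)^2.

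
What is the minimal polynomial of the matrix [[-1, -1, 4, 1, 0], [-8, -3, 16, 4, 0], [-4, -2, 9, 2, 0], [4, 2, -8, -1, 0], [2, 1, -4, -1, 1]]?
The characteristic polynomial factors as (x - 1)^5. The minimal polynomial is ∏(x - λ)^{k_λ} where k_λ is the size of the largest Jordan block at λ.

For λ = 1: rank(A - I) = 1, and the largest Jordan block has size 2 (the smallest k with rank((A - I)^k) = rank((A - I)^(k+1))).

So m_A(x) = (x - 1)^2.

m_A(x) = (x - 1)^2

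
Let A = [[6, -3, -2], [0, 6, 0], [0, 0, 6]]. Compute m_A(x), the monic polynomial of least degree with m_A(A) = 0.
m_A(x) = (x - 6)^2

The characteristic polynomial factors as (x - 6)^3. The minimal polynomial is ∏(x - λ)^{k_λ} where k_λ is the size of the largest Jordan block at λ.

For λ = 6: rank(A - 6I) = 1, and the largest Jordan block has size 2 (the smallest k with rank((A - 6I)^k) = rank((A - 6I)^(k+1))).

So m_A(x) = (x - 6)^2.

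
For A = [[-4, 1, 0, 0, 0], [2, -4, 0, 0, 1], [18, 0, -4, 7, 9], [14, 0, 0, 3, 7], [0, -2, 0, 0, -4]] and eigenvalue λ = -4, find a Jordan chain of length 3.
v_1 = [[0, 0, -1, -1, 1]]^T, v_2 = [[0, 1, 2, 0, 0]]^T, v_3 = [[1, 0, 0, 0, -2]]^T

We seek v_1 ∈ ker((A + 4I)^3) \ ker((A + 4I)^2), then set v_{i+1} = (A + 4I) v_i.

One such chain is v_1 = [[0, 0, -1, -1, 1]]^T, v_2 = [[0, 1, 2, 0, 0]]^T, v_3 = [[1, 0, 0, 0, -2]]^T. Check: (A + 4I) v_3 = [[0, 0, 0, 0, 0]]^T = 0.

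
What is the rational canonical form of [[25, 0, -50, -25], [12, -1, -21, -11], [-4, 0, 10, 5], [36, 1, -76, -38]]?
R = [[0, 0, 0, -25], [1, 0, 0, -20], [0, 1, 0, -14], [0, 0, 1, -4]]

The invariant factors of A (the non-unit diagonal entries of the Smith normal form of xI - A over ℚ[x]) are (x^2 + 2x + 5)^2, each dividing the next. The characteristic polynomial is their product, (x^2 + 2x + 5)^2.

The rational canonical form is the block-diagonal matrix of companion matrices C(f_i):
R = [[0, 0, 0, -25], [1, 0, 0, -20], [0, 1, 0, -14], [0, 0, 1, -4]].

Note the characteristic polynomial does not split into linear factors over ℚ, so A has no Jordan form over ℚ; the rational canonical form exists over any field.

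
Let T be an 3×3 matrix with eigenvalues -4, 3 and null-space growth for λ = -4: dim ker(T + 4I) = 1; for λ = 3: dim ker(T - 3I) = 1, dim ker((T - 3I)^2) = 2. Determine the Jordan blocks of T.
Jordan blocks: (-4, 1), (3, 2)

λ = -4: successive nullity increments [1] count blocks of size ≥ k; block sizes are [1].
λ = 3: successive nullity increments [1, 1] count blocks of size ≥ k; block sizes are [2].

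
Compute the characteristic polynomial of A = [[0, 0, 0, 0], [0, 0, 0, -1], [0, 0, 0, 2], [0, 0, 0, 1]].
χ_A(x) = x^3(x - 1)

xI - A = [[x, 0, 0, 0], [0, x, 0, 1], [0, 0, x, -2], [0, 0, 0, x - 1]].

Expanding det(xI - A) along the first row:
det(xI - A) = + (x)·det([[x, 0, 1], [0, x, -2], [0, 0, x - 1]]) - (0)·det([[0, 0, 1], [0, x, -2], [0, 0, x - 1]]) + (0)·det([[0, x, 1], [0, 0, -2], [0, 0, x - 1]]) - (0)·det([[0, x, 0], [0, 0, x], [0, 0, 0]]).

Evaluating gives χ_A(x) = x^4 - x^3 = x^3(x - 1).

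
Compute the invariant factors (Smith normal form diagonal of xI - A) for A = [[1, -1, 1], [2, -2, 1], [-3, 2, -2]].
(x + 1)^3

The Jordan structure of A has elementary divisors (x + 1)^3. Arranging the block sizes at each eigenvalue in decreasing order and taking row products gives the invariant factors.

Invariant factors (smallest first, each dividing the next): (x + 1)^3.

Check: the last factor (x + 1)^3 is the minimal polynomial, and the product (x + 1)^3 is the characteristic polynomial.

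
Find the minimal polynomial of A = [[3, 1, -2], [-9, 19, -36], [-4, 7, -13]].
The characteristic polynomial factors as (x - 4)^2(x - 1). The minimal polynomial is ∏(x - λ)^{k_λ} where k_λ is the size of the largest Jordan block at λ.

For λ = 1: rank(A - I) = 2, and the largest Jordan block has size 1 (the smallest k with rank((A - I)^k) = rank((A - I)^(k+1))).
For λ = 4: rank(A - 4I) = 2, and the largest Jordan block has size 2 (the smallest k with rank((A - 4I)^k) = rank((A - 4I)^(k+1))).

So m_A(x) = (x - 4)^2(x - 1).

m_A(x) = (x - 4)^2(x - 1)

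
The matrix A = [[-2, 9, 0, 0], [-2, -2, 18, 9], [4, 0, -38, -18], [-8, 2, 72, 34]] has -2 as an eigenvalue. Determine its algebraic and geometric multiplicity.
The characteristic polynomial is (x + 2)^4, so the factor x + 2 appears with exponent 4: the algebraic multiplicity is 4.

rank(A + 2I) = 2, so the eigenspace has dimension 4 - 2 = 2: the geometric multiplicity is 2.

Since 2 < 4, A is not diagonalizable.

algebraic multiplicity 4, geometric multiplicity 2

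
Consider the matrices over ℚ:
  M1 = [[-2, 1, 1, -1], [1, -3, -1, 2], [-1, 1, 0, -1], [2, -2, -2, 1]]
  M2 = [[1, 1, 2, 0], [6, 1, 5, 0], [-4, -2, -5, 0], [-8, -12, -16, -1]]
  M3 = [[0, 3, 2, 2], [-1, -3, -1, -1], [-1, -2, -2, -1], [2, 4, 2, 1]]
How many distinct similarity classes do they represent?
1 class: {M1, M2, M3}

Characteristic polynomials: χ_{M1} = (x + 1)^4, χ_{M2} = (x + 1)^4, χ_{M3} = (x + 1)^4.

{M1, M2, M3}: invariant factors x + 1, (x + 1)^3.

Matrices are similar if and only if their invariant-factor lists agree; the partition into similarity classes is {M1, M2, M3}.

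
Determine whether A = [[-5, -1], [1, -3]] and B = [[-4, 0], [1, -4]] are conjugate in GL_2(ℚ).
Yes.

Two matrices over a field are similar if and only if they have the same invariant factors.

Both A and B have characteristic polynomial (x + 4)^2 and minimal polynomial (x + 4)^2. Computing further, both have invariant factors (x + 4)^2. Hence A and B are similar.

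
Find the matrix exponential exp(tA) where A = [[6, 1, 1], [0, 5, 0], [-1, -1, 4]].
e^{tA} = [[(t + 1)*e^{5*t}, t*e^{5*t}, t*e^{5*t}], [0, e^{5*t}, 0], [-t*e^{5*t}, -t*e^{5*t}, (1 - t)*e^{5*t}]]

A has Jordan form J = [[5, 1, 0], [0, 5, 0], [0, 0, 5]] with A = PJP^{-1}, so e^{tA} = P e^{tJ} P^{-1}.

For a Jordan block J_k(λ), e^{tJ_k(λ)} = e^{λt} · (I + tN + t^2 N^2/2! + ... + t^{k-1} N^{k-1}/(k-1)!) where N is the nilpotent superdiagonal part.

Assembling the blocks and conjugating back gives the entries of e^{tA} as shown above.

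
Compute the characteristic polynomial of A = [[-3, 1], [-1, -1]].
χ_A(x) = (x + 2)^2

xI - A = [[x + 3, -1], [1, x + 1]].

Expanding det(xI - A) along the first row:
det(xI - A) = + (x + 3)·det([[x + 1]]) - (-1)·det([[1]]).

Evaluating gives χ_A(x) = x^2 + 4x + 4 = (x + 2)^2.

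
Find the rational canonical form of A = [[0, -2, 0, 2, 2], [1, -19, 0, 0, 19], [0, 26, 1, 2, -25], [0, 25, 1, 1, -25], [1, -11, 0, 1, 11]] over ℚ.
R = [[0, 0, 0, 0, 18], [1, 0, 0, 0, 21], [0, 1, 0, 0, 8], [0, 0, 1, 0, -8], [0, 0, 0, 1, -6]]

The invariant factors of A (the non-unit diagonal entries of the Smith normal form of xI - A over ℚ[x]) are (x + 3)^2(x^3 - x - 2), each dividing the next. The characteristic polynomial is their product, (x + 3)^2(x^3 - x - 2).

The rational canonical form is the block-diagonal matrix of companion matrices C(f_i):
R = [[0, 0, 0, 0, 18], [1, 0, 0, 0, 21], [0, 1, 0, 0, 8], [0, 0, 1, 0, -8], [0, 0, 0, 1, -6]].

Note the characteristic polynomial does not split into linear factors over ℚ, so A has no Jordan form over ℚ; the rational canonical form exists over any field.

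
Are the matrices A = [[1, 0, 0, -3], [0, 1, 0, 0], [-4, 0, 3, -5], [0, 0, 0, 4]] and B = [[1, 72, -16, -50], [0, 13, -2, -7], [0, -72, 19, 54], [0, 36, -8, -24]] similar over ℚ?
Yes.

Two matrices over a field are similar if and only if they have the same invariant factors.

Both A and B have characteristic polynomial (x - 4)(x - 3)(x - 1)^2 and minimal polynomial (x - 4)(x - 3)(x - 1). Computing further, both have invariant factors x - 1, (x - 4)(x - 3)(x - 1). Hence A and B are similar.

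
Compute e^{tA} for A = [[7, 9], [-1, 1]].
e^{tA} = [[(3*t + 1)*e^{4*t}, 9*t*e^{4*t}], [-t*e^{4*t}, (1 - 3*t)*e^{4*t}]]

A has Jordan form J = [[4, 1], [0, 4]] with A = PJP^{-1}, so e^{tA} = P e^{tJ} P^{-1}.

For a Jordan block J_k(λ), e^{tJ_k(λ)} = e^{λt} · (I + tN + t^2 N^2/2! + ... + t^{k-1} N^{k-1}/(k-1)!) where N is the nilpotent superdiagonal part.

Assembling the blocks and conjugating back gives the entries of e^{tA} as shown above.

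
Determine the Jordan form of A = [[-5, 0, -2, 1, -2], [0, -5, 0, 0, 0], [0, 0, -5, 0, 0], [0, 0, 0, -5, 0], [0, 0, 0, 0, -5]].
The characteristic polynomial is det(xI - A) = (x + 5)^5, so the eigenvalues are -5 (algebraic multiplicity 5).

For λ = -5: rank(A + 5I) = 1, rank((A + 5I)^2) = 0. The eigenspace has dimension 5 - 1 = 4, so there are 4 Jordan blocks; the rank sequence gives block sizes [2, 1, 1, 1].

Assembling the blocks gives the Jordan form J above.

J = [[-5, 1, 0, 0, 0], [0, -5, 0, 0, 0], [0, 0, -5, 0, 0], [0, 0, 0, -5, 0], [0, 0, 0, 0, -5]]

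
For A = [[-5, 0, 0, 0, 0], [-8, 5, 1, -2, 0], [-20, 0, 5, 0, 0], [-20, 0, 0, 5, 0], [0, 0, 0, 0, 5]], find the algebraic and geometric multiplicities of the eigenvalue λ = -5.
The characteristic polynomial is (x - 5)^4(x + 5), so the factor x + 5 appears with exponent 1: the algebraic multiplicity is 1.

rank(A + 5I) = 4, so the eigenspace has dimension 5 - 4 = 1: the geometric multiplicity is 1.

algebraic multiplicity 1, geometric multiplicity 1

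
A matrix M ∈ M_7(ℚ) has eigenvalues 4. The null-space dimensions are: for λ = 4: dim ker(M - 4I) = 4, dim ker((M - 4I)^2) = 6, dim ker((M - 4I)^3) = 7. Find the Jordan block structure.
λ = 4: successive nullity increments [4, 2, 1] count blocks of size ≥ k; block sizes are [3, 2, 1, 1].

Jordan blocks: (4, 3), (4, 2), (4, 1), (4, 1)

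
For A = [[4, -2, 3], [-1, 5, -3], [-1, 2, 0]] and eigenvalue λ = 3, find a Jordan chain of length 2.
We seek v_1 ∈ ker((A - 3I)^2) \ ker(A - 3I), then set v_{i+1} = (A - 3I) v_i.

One such chain is v_1 = [[0, 1, 1]]^T, v_2 = [[1, -1, -1]]^T. Check: (A - 3I) v_2 = [[0, 0, 0]]^T = 0.

v_1 = [[0, 1, 1]]^T, v_2 = [[1, -1, -1]]^T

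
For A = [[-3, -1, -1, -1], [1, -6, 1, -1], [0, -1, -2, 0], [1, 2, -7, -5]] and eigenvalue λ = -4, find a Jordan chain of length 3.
We seek v_1 ∈ ker((A + 4I)^3) \ ker((A + 4I)^2), then set v_{i+1} = (A + 4I) v_i.

One such chain is v_1 = [[2, 2, 1, -2]]^T, v_2 = [[1, 1, 0, 1]]^T, v_3 = [[-1, -2, -1, 2]]^T. Check: (A + 4I) v_3 = [[0, 0, 0, 0]]^T = 0.

v_1 = [[2, 2, 1, -2]]^T, v_2 = [[1, 1, 0, 1]]^T, v_3 = [[-1, -2, -1, 2]]^T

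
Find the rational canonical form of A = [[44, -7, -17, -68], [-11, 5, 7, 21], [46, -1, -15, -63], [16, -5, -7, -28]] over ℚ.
The invariant factors of A (the non-unit diagonal entries of the Smith normal form of xI - A over ℚ[x]) are (x^2 - 3x - 6)^2, each dividing the next. The characteristic polynomial is their product, (x^2 - 3x - 6)^2.

The rational canonical form is the block-diagonal matrix of companion matrices C(f_i):
R = [[0, 0, 0, -36], [1, 0, 0, -36], [0, 1, 0, 3], [0, 0, 1, 6]].

Note the characteristic polynomial does not split into linear factors over ℚ, so A has no Jordan form over ℚ; the rational canonical form exists over any field.

R = [[0, 0, 0, -36], [1, 0, 0, -36], [0, 1, 0, 3], [0, 0, 1, 6]]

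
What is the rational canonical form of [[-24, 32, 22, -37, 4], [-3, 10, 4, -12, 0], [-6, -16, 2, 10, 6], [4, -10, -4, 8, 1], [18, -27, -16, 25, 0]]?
R = [[0, 0, 0, 0, -50], [1, 0, 0, 0, -5], [0, 1, 0, 0, 28], [0, 0, 1, 0, 5], [0, 0, 0, 1, -4]]

The invariant factors of A (the non-unit diagonal entries of the Smith normal form of xI - A over ℚ[x]) are (x + 2)(x^2 + x - 5)^2, each dividing the next. The characteristic polynomial is their product, (x + 2)(x^2 + x - 5)^2.

The rational canonical form is the block-diagonal matrix of companion matrices C(f_i):
R = [[0, 0, 0, 0, -50], [1, 0, 0, 0, -5], [0, 1, 0, 0, 28], [0, 0, 1, 0, 5], [0, 0, 0, 1, -4]].

Note the characteristic polynomial does not split into linear factors over ℚ, so A has no Jordan form over ℚ; the rational canonical form exists over any field.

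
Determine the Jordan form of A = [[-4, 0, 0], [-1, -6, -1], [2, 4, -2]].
The characteristic polynomial is det(xI - A) = (x + 4)^3, so the eigenvalues are -4 (algebraic multiplicity 3).

For λ = -4: rank(A + 4I) = 1, rank((A + 4I)^2) = 0. The eigenspace has dimension 3 - 1 = 2, so there are 2 Jordan blocks; the rank sequence gives block sizes [2, 1].

Assembling the blocks gives the Jordan form J above.

J = [[-4, 1, 0], [0, -4, 0], [0, 0, -4]]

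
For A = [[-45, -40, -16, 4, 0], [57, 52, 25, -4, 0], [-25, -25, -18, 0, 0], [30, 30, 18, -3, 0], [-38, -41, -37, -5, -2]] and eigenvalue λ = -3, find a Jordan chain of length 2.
We seek v_1 ∈ ker((A + 3I)^2) \ ker(A + 3I), then set v_{i+1} = (A + 3I) v_i.

One such chain is v_1 = [[6, -8, 3, -3, 4]]^T, v_2 = [[8, -11, 5, -6, 8]]^T. Check: (A + 3I) v_2 = [[0, 0, 0, 0, 0]]^T = 0.

v_1 = [[6, -8, 3, -3, 4]]^T, v_2 = [[8, -11, 5, -6, 8]]^T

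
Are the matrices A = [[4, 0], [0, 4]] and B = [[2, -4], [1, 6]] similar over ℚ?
Both have characteristic polynomial (x - 4)^2, but the minimal polynomial of A is x - 4 while the minimal polynomial of B is (x - 4)^2. The minimal polynomial is a similarity invariant, so A and B are not similar.

No.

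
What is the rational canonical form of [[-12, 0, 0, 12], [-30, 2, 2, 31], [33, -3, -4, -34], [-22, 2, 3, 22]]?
The invariant factors of A (the non-unit diagonal entries of the Smith normal form of xI - A over ℚ[x]) are (x - 4)(x - 3)(x^2 - x - 1), each dividing the next. The characteristic polynomial is their product, (x - 4)(x - 3)(x^2 - x - 1).

The rational canonical form is the block-diagonal matrix of companion matrices C(f_i):
R = [[0, 0, 0, 12], [1, 0, 0, 5], [0, 1, 0, -18], [0, 0, 1, 8]].

Note the characteristic polynomial does not split into linear factors over ℚ, so A has no Jordan form over ℚ; the rational canonical form exists over any field.

R = [[0, 0, 0, 12], [1, 0, 0, 5], [0, 1, 0, -18], [0, 0, 1, 8]]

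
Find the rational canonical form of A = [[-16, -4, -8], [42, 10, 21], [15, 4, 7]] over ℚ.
R = [[0, 0, -4], [1, 0, -2], [0, 1, 1]]

The invariant factors of A (the non-unit diagonal entries of the Smith normal form of xI - A over ℚ[x]) are (x + 1)(x^2 - 2x + 4), each dividing the next. The characteristic polynomial is their product, (x + 1)(x^2 - 2x + 4).

The rational canonical form is the block-diagonal matrix of companion matrices C(f_i):
R = [[0, 0, -4], [1, 0, -2], [0, 1, 1]].

Note the characteristic polynomial does not split into linear factors over ℚ, so A has no Jordan form over ℚ; the rational canonical form exists over any field.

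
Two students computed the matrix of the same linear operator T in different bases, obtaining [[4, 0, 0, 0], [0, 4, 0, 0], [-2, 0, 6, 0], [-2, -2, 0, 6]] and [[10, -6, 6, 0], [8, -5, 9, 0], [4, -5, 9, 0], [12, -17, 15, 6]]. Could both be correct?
No.

Both have characteristic polynomial (x - 6)^2(x - 4)^2, but the minimal polynomial of A is (x - 6)(x - 4) while the minimal polynomial of B is (x - 6)(x - 4)^2. The minimal polynomial is a similarity invariant, so A and B are not similar.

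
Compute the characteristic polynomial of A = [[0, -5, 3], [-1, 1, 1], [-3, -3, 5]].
xI - A = [[x, 5, -3], [1, x - 1, -1], [3, 3, x - 5]].

Expanding det(xI - A) along the first row:
det(xI - A) = + (x)·det([[x - 1, -1], [3, x - 5]]) - (5)·det([[1, -1], [3, x - 5]]) + (-3)·det([[1, x - 1], [3, 3]]).

Evaluating gives χ_A(x) = x^3 - 6x^2 + 12x - 8 = (x - 2)^3.

χ_A(x) = (x - 2)^3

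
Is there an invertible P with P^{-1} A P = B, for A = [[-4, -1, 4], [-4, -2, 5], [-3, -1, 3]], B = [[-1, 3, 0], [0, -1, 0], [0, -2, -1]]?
Both have characteristic polynomial (x + 1)^3, but the minimal polynomial of A is (x + 1)^3 while the minimal polynomial of B is (x + 1)^2. The minimal polynomial is a similarity invariant, so A and B are not similar.

No.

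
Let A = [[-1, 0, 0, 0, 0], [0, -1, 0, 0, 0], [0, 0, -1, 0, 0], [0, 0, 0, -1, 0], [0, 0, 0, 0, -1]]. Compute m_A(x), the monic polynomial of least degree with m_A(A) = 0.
The characteristic polynomial factors as (x + 1)^5. The minimal polynomial is ∏(x - λ)^{k_λ} where k_λ is the size of the largest Jordan block at λ.

For λ = -1: rank(A + I) = 0, and the largest Jordan block has size 1 (the smallest k with rank((A + I)^k) = rank((A + I)^(k+1))).

So m_A(x) = x + 1.

m_A(x) = x + 1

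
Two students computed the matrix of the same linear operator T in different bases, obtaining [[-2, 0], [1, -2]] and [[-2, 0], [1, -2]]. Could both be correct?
Yes.

Two matrices over a field are similar if and only if they have the same invariant factors.

Both A and B have characteristic polynomial (x + 2)^2 and minimal polynomial (x + 2)^2. Computing further, both have invariant factors (x + 2)^2. Hence A and B are similar.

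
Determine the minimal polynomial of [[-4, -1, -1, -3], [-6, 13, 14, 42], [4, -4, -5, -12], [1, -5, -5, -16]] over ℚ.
m_A(x) = (x + 1)(x + 5)^2

The characteristic polynomial factors as (x + 1)^2(x + 5)^2. The minimal polynomial is ∏(x - λ)^{k_λ} where k_λ is the size of the largest Jordan block at λ.

For λ = -5: rank(A + 5I) = 3, and the largest Jordan block has size 2 (the smallest k with rank((A + 5I)^k) = rank((A + 5I)^(k+1))).
For λ = -1: rank(A + I) = 2, and the largest Jordan block has size 1 (the smallest k with rank((A + I)^k) = rank((A + I)^(k+1))).

So m_A(x) = (x + 1)(x + 5)^2.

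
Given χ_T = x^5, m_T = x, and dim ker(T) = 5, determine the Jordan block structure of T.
λ = 0: algebraic multiplicity 5 (exponent in χ_T), largest block size 1 (exponent in m_T), 5 blocks (geometric multiplicity). These force block sizes [1, 1, 1, 1, 1].

Jordan blocks: (0, 1), (0, 1), (0, 1), (0, 1), (0, 1)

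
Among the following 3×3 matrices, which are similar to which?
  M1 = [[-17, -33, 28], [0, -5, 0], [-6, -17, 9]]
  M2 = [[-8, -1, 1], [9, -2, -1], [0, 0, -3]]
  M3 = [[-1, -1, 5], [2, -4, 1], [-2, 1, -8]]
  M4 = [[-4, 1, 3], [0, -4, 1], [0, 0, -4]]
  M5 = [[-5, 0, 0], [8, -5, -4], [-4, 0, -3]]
Characteristic polynomials: χ_{M1} = (x + 3)(x + 5)^2, χ_{M2} = (x + 3)(x + 5)^2, χ_{M3} = (x + 3)(x + 5)^2, χ_{M4} = (x + 4)^3, χ_{M5} = (x + 3)(x + 5)^2.

{M1, M2, M3}: invariant factors (x + 3)(x + 5)^2.

{M4}: invariant factors (x + 4)^3.

{M5}: invariant factors x + 5, (x + 3)(x + 5).

Matrices are similar if and only if their invariant-factor lists agree; the partition into similarity classes is {M1, M2, M3}, {M4}, {M5}.

3 classes: {M1, M2, M3}, {M4}, {M5}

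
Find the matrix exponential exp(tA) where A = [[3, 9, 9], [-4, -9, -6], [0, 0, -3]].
A has Jordan form J = [[-3, 1, 0], [0, -3, 0], [0, 0, -3]] with A = PJP^{-1}, so e^{tA} = P e^{tJ} P^{-1}.

For a Jordan block J_k(λ), e^{tJ_k(λ)} = e^{λt} · (I + tN + t^2 N^2/2! + ... + t^{k-1} N^{k-1}/(k-1)!) where N is the nilpotent superdiagonal part.

Assembling the blocks and conjugating back gives the entries of e^{tA} as shown above.

e^{tA} = [[(6*t + 1)*e^{-3*t}, 9*t*e^{-3*t}, 9*t*e^{-3*t}], [-4*t*e^{-3*t}, (1 - 6*t)*e^{-3*t}, -6*t*e^{-3*t}], [0, 0, e^{-3*t}]]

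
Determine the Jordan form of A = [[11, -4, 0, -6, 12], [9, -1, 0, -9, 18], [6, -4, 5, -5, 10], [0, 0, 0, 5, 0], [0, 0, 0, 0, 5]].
The characteristic polynomial is det(xI - A) = (x - 5)^5, so the eigenvalues are 5 (algebraic multiplicity 5).

For λ = 5: rank(A - 5I) = 2, rank((A - 5I)^2) = 0. The eigenspace has dimension 5 - 2 = 3, so there are 3 Jordan blocks; the rank sequence gives block sizes [2, 2, 1].

Assembling the blocks gives the Jordan form J above.

J = [[5, 1, 0, 0, 0], [0, 5, 0, 0, 0], [0, 0, 5, 1, 0], [0, 0, 0, 5, 0], [0, 0, 0, 0, 5]]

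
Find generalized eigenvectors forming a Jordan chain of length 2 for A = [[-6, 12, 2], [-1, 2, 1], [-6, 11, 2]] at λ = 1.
We seek v_1 ∈ ker((A - I)^2) \ ker(A - I), then set v_{i+1} = (A - I) v_i.

One such chain is v_1 = [[0, 0, 1]]^T, v_2 = [[2, 1, 1]]^T. Check: (A - I) v_2 = [[0, 0, 0]]^T = 0.

v_1 = [[0, 0, 1]]^T, v_2 = [[2, 1, 1]]^T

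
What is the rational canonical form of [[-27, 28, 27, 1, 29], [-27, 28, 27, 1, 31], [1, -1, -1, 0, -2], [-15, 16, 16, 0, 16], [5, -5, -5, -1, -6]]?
R = [[-1, 0, 0, 0, 0], [0, 0, 0, 0, -2], [0, 1, 0, 0, -7], [0, 0, 1, 0, -9], [0, 0, 0, 1, -5]]

The invariant factors of A (the non-unit diagonal entries of the Smith normal form of xI - A over ℚ[x]) are x + 1, (x + 1)^3(x + 2), each dividing the next. The characteristic polynomial is their product, (x + 1)^4(x + 2).

The rational canonical form is the block-diagonal matrix of companion matrices C(f_i):
R = [[-1, 0, 0, 0, 0], [0, 0, 0, 0, -2], [0, 1, 0, 0, -7], [0, 0, 1, 0, -9], [0, 0, 0, 1, -5]].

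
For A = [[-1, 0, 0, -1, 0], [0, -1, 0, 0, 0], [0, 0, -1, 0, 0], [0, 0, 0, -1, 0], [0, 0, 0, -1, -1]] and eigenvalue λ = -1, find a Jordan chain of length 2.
We seek v_1 ∈ ker((A + I)^2) \ ker(A + I), then set v_{i+1} = (A + I) v_i.

One such chain is v_1 = [[-2, 1, 0, -1, -2]]^T, v_2 = [[1, 0, 0, 0, 1]]^T. Check: (A + I) v_2 = [[0, 0, 0, 0, 0]]^T = 0.

v_1 = [[-2, 1, 0, -1, -2]]^T, v_2 = [[1, 0, 0, 0, 1]]^T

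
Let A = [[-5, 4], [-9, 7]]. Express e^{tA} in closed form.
e^{tA} = [[(1 - 6*t)*e^{t}, 4*t*e^{t}], [-9*t*e^{t}, (6*t + 1)*e^{t}]]

A has Jordan form J = [[1, 1], [0, 1]] with A = PJP^{-1}, so e^{tA} = P e^{tJ} P^{-1}.

For a Jordan block J_k(λ), e^{tJ_k(λ)} = e^{λt} · (I + tN + t^2 N^2/2! + ... + t^{k-1} N^{k-1}/(k-1)!) where N is the nilpotent superdiagonal part.

Assembling the blocks and conjugating back gives the entries of e^{tA} as shown above.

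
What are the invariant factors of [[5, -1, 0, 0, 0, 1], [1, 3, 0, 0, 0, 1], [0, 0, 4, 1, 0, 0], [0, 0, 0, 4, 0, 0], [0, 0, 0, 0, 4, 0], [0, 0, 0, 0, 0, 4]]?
x - 4, x - 4, (x - 4)^2, (x - 4)^2

The Jordan structure of A has elementary divisors (x - 4)^2, (x - 4)^2, (x - 4), (x - 4). Arranging the block sizes at each eigenvalue in decreasing order and taking row products gives the invariant factors.

Invariant factors (smallest first, each dividing the next): x - 4, x - 4, (x - 4)^2, (x - 4)^2.

Check: the last factor (x - 4)^2 is the minimal polynomial, and the product (x - 4)^6 is the characteristic polynomial.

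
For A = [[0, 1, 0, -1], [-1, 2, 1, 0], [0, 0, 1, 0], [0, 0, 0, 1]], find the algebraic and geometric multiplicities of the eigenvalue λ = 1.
algebraic multiplicity 4, geometric multiplicity 2

The characteristic polynomial is (x - 1)^4, so the factor x - 1 appears with exponent 4: the algebraic multiplicity is 4.

rank(A - I) = 2, so the eigenspace has dimension 4 - 2 = 2: the geometric multiplicity is 2.

Since 2 < 4, A is not diagonalizable.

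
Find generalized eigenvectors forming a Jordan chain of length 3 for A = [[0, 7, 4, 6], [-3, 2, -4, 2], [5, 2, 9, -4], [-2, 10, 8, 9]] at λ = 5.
v_1 = [[-3, 0, 1, -3]]^T, v_2 = [[1, -1, 1, 2]]^T, v_3 = [[4, 0, -1, 4]]^T

We seek v_1 ∈ ker((A - 5I)^3) \ ker((A - 5I)^2), then set v_{i+1} = (A - 5I) v_i.

One such chain is v_1 = [[-3, 0, 1, -3]]^T, v_2 = [[1, -1, 1, 2]]^T, v_3 = [[4, 0, -1, 4]]^T. Check: (A - 5I) v_3 = [[0, 0, 0, 0]]^T = 0.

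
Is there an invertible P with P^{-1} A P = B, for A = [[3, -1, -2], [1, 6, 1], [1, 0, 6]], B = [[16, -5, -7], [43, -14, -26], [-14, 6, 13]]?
Yes.

Two matrices over a field are similar if and only if they have the same invariant factors.

Both A and B have characteristic polynomial (x - 5)^3 and minimal polynomial (x - 5)^3. Computing further, both have invariant factors (x - 5)^3. Hence A and B are similar.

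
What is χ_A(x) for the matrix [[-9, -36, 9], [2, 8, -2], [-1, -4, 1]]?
xI - A = [[x + 9, 36, -9], [-2, x - 8, 2], [1, 4, x - 1]].

Expanding det(xI - A) along the first row:
det(xI - A) = + (x + 9)·det([[x - 8, 2], [4, x - 1]]) - (36)·det([[-2, 2], [1, x - 1]]) + (-9)·det([[-2, x - 8], [1, 4]]).

Evaluating gives χ_A(x) = x^3.

χ_A(x) = x^3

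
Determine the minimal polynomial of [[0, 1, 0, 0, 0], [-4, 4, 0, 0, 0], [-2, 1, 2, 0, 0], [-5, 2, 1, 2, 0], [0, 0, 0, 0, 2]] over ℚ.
m_A(x) = (x - 2)^2

The characteristic polynomial factors as (x - 2)^5. The minimal polynomial is ∏(x - λ)^{k_λ} where k_λ is the size of the largest Jordan block at λ.

For λ = 2: rank(A - 2I) = 2, and the largest Jordan block has size 2 (the smallest k with rank((A - 2I)^k) = rank((A - 2I)^(k+1))).

So m_A(x) = (x - 2)^2.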